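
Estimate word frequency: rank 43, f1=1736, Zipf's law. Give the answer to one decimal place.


Zipf's law: f(r) = f(1) / r
f(1) = 1736
f(43) = 1736 / 43
= 40.4 occurrences


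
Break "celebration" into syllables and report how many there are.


Word: "celebration"
Syllable breakdown: cel · e · bra · tion
Counting: 4 parts
= 4 syllables


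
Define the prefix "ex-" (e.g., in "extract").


Prefix: ex-
As in: extract -> ex- + tract
Meaning = out / former


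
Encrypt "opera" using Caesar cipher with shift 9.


Word: "opera"
Shift: 9
Each letter → (letter + shift) mod 26:
  'o' (14) + 9 = 23 → 'x'
  'p' (15) + 9 = 24 → 'y'
  'e' (4) + 9 = 13 → 'n'
  'r' (17) + 9 = 0 → 'a'
  'a' (0) + 9 = 9 → 'j'
Result = "xynaj"


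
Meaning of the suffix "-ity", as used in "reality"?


Suffix: -ity
Example: reality (real + -ity)
Meaning = quality of


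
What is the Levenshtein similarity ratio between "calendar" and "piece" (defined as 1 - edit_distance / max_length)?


Word 1: "calendar" (length 8)
Word 2: "piece" (length 5)
One optimal edit sequence:
  1. delete 'c'  (+1)
  2. substitute 'a' -> 'p'  (+1)
  3. substitute 'l' -> 'i'  (+1)
  4. keep 'e'
  5. delete 'n'  (+1)
  6. delete 'd'  (+1)
  7. substitute 'a' -> 'c'  (+1)
  8. substitute 'r' -> 'e'  (+1)
Edit distance = 7
Max length = max(8, 5) = 8
Similarity = 1 - 7/8
= 0.1250


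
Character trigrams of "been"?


Word: "been" (length 4)
Number of trigrams = 4 - 3 + 1 = 2
  Position 0: "bee"
  Position 1: "een"
Trigrams = "bee", "een"


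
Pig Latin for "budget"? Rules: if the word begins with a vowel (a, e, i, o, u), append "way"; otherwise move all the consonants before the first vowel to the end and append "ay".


Word: "budget"
Starts with consonant(s) → move to end, add 'ay'
Consonant cluster: "b"
Pig Latin = "udgetbay"


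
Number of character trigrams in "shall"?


Word: "shall" (length 5)
Number of 3-grams = length - 3 + 1 = 5 - 3 + 1
= 3


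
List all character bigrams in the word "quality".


Word: "quality" (length 7)
Number of bigrams = 7 - 2 + 1 = 6
  Position 0: "qu"
  Position 1: "ua"
  Position 2: "al"
  Position 3: "li"
  Position 4: "it"
  Position 5: "ty"
Bigrams = "qu", "ua", "al", "li", "it", "ty"


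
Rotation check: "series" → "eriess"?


Word: "series", Candidate: "eriess"
Method: check if candidate is substring of word+word
"seriesseries" contains "eriess"? Yes
Is rotation = Yes


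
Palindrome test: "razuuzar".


Word: "razuuzar"
Reversed: "razuuzar"
Forward == Backward? razuuzar == razuuzar
Palindrome = Yes


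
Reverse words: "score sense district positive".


Original: "score sense district positive"
Words (1..n): score | sense | district | positive
Reversed (n..1): positive | district | sense | score
Result = "positive district sense score"


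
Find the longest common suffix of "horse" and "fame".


Word 1: "horse"
Word 2: "fame"
Comparing from end:
  Pos -1: 'e' == 'e'
  Pos -2: 's' != 'm' (stop)
LCS = "e" (length 1)


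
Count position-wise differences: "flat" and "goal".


Comparing character by character (same length = 4):
  Pos 0: 'f' vs 'g' !=
  Pos 1: 'l' vs 'o' !=
  Pos 2: 'a' vs 'a' =
  Pos 3: 't' vs 'l' !=
Hamming distance = 3


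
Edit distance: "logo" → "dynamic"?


Word 1: "logo" (length 4)
Word 2: "dynamic" (length 7)
One optimal edit sequence (insert/delete/substitute each cost 1):
  1. insert 'd'  (+1)
  2. insert 'y'  (+1)
  3. insert 'n'  (+1)
  4. substitute 'l' -> 'a'  (+1)
  5. substitute 'o' -> 'm'  (+1)
  6. substitute 'g' -> 'i'  (+1)
  7. substitute 'o' -> 'c'  (+1)
Total edit operations: 7
Edit distance = 7


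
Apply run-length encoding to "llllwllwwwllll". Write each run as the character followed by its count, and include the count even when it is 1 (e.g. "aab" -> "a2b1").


String: "llllwllwwwllll"
Scanning for consecutive runs:
  'l' x 4
  'w' x 1
  'l' x 2
  'w' x 3
  'l' x 4
RLE = "l4w1l2w3l4"


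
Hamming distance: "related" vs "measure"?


Comparing character by character (same length = 7):
  Pos 0: 'r' vs 'm' !=
  Pos 1: 'e' vs 'e' =
  Pos 2: 'l' vs 'a' !=
  Pos 3: 'a' vs 's' !=
  Pos 4: 't' vs 'u' !=
  Pos 5: 'e' vs 'r' !=
  Pos 6: 'd' vs 'e' !=
Hamming distance = 6


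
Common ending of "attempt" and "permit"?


Word 1: "attempt"
Word 2: "permit"
Comparing from end:
  Pos -1: 't' == 't'
  Pos -2: 'p' != 'i' (stop)
LCS = "t" (length 1)


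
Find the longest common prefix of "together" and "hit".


Word 1: "together"
Word 2: "hit"
Comparing from start:
  Pos 0: 't' != 'h' (stop)
LCP = "" (length 0)


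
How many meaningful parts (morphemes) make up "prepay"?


Word: "prepay"
Morphemes: pre- | pay
Each morpheme carries meaning
= 2 morphemes


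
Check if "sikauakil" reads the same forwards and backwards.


Word: "sikauakil"
Reversed: "likauakis"
Forward == Backward? sikauakil != likauakis
Palindrome = No


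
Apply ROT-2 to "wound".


Word: "wound"
Shift: 2
Each letter → (letter + shift) mod 26:
  'w' (22) + 2 = 24 → 'y'
  'o' (14) + 2 = 16 → 'q'
  'u' (20) + 2 = 22 → 'w'
  'n' (13) + 2 = 15 → 'p'
  'd' (3) + 2 = 5 → 'f'
Result = "yqwpf"


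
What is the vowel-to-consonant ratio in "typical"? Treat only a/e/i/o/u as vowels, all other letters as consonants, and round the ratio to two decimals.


Word: "typical"
Vowels (a,e,i,o,u): 2
Consonants: 5
Ratio = 2/5
= 0.40


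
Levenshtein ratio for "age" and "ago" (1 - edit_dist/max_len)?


Word 1: "age" (length 3)
Word 2: "ago" (length 3)
One optimal edit sequence:
  1. keep 'a'
  2. keep 'g'
  3. substitute 'e' -> 'o'  (+1)
Edit distance = 1
Max length = max(3, 3) = 3
Similarity = 1 - 1/3
= 0.6667


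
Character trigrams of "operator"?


Word: "operator" (length 8)
Number of trigrams = 8 - 3 + 1 = 6
  Position 0: "ope"
  Position 1: "per"
  Position 2: "era"
  Position 3: "rat"
  Position 4: "ato"
  Position 5: "tor"
Trigrams = "ope", "per", "era", "rat", "ato", "tor"


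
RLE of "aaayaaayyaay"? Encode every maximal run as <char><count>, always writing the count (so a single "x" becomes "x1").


String: "aaayaaayyaay"
Scanning for consecutive runs:
  'a' x 3
  'y' x 1
  'a' x 3
  'y' x 2
  'a' x 2
  'y' x 1
RLE = "a3y1a3y2a2y1"


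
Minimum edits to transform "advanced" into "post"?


Word 1: "advanced" (length 8)
Word 2: "post" (length 4)
One optimal edit sequence (insert/delete/substitute each cost 1):
  1. delete 'a'  (+1)
  2. delete 'd'  (+1)
  3. delete 'v'  (+1)
  4. delete 'a'  (+1)
  5. substitute 'n' -> 'p'  (+1)
  6. substitute 'c' -> 'o'  (+1)
  7. substitute 'e' -> 's'  (+1)
  8. substitute 'd' -> 't'  (+1)
Total edit operations: 8
Edit distance = 8


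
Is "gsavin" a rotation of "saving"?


Word: "saving", Candidate: "gsavin"
Method: check if candidate is substring of word+word
"savingsaving" contains "gsavin"? Yes
Is rotation = Yes


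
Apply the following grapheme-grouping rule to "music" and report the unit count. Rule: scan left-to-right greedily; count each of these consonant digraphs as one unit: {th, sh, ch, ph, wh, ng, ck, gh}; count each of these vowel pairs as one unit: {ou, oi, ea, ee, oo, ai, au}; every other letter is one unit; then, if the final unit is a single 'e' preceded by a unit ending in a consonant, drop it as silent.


Word: "music" (5 letters)
Left-to-right scan:
  [1] 'm' (letter)
  [2] 'u' (letter)
  [3] 's' (letter)
  [4] 'i' (letter)
  [5] 'c' (letter)
Units from scan: 5
Sound units = 5 units


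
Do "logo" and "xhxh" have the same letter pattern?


Pattern of "logo": [0, 1, 2, 1]
Pattern of "xhxh": [0, 1, 0, 1]
Patterns do not match
Same pattern = No


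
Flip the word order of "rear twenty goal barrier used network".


Original: "rear twenty goal barrier used network"
Words (1..n): rear | twenty | goal | barrier | used | network
Reversed (n..1): network | used | barrier | goal | twenty | rear
Result = "network used barrier goal twenty rear"


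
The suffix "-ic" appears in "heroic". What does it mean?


Suffix: -ic
Example: heroic = hero + -ic
Meaning = relating to


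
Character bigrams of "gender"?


Word: "gender" (length 6)
Number of bigrams = 6 - 2 + 1 = 5
  Position 0: "ge"
  Position 1: "en"
  Position 2: "nd"
  Position 3: "de"
  Position 4: "er"
Bigrams = "ge", "en", "nd", "de", "er"


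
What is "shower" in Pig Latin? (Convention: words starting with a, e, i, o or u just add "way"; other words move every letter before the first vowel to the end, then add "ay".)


Word: "shower"
Starts with consonant(s) → move to end, add 'ay'
Consonant cluster: "sh"
Pig Latin = "owershay"


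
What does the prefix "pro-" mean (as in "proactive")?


Prefix: pro-
Example: proactive (pro- + active)
Meaning = forward / in favor of


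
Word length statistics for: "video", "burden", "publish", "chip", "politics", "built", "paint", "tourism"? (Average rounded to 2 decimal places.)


Lengths: "video"=5, "burden"=6, "publish"=7, "chip"=4, "politics"=8, "built"=5, "paint"=5, "tourism"=7
Sum = 47, Count = 8
Average = 47/8 = 5.88
= avg=5.88, min=4, max=8


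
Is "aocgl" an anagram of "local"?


Word 1: "local" → sorted: acllo
Word 2: "aocgl" → sorted: acglo
Same letters? acllo != acglo
Anagram = No


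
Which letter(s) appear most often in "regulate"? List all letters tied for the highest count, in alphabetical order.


Word: "regulate"
Letter counts:
  'a': 1
  'e': 2
  'g': 1
  'l': 1
  'r': 1
  't': 1
  'u': 1
Maximum count = 2
Most frequent = 'e' (2 times each)


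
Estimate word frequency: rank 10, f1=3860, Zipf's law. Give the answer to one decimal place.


Zipf's law: f(r) = f(1) / r
f(1) = 3860
f(10) = 3860 / 10
= 386.0 occurrences


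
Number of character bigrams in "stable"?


Word: "stable" (length 6)
Number of 2-grams = length - 2 + 1 = 6 - 2 + 1
= 5


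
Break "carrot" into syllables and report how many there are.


Word: "carrot"
Syllable breakdown: car-rot
Counting: 2 parts
= 2 syllables


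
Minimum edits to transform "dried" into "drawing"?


Word 1: "dried" (length 5)
Word 2: "drawing" (length 7)
One optimal edit sequence (insert/delete/substitute each cost 1):
  1. keep 'd'
  2. keep 'r'
  3. insert 'a'  (+1)
  4. insert 'w'  (+1)
  5. keep 'i'
  6. substitute 'e' -> 'n'  (+1)
  7. substitute 'd' -> 'g'  (+1)
Total edit operations: 4
Edit distance = 4


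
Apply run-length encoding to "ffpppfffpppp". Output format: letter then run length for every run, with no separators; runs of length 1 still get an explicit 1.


String: "ffpppfffpppp"
Scanning for consecutive runs:
  'f' x 2
  'p' x 3
  'f' x 3
  'p' x 4
RLE = "f2p3f3p4"


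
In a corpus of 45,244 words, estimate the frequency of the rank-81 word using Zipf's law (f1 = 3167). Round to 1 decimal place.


Zipf's law: f(r) = f(1) / r
f(1) = 3167
f(81) = 3167 / 81
= 39.1 occurrences


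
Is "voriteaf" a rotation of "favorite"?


Word: "favorite", Candidate: "voriteaf"
Method: check if candidate is substring of word+word
"favoritefavorite" contains "voriteaf"? No
Is rotation = No


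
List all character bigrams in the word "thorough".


Word: "thorough" (length 8)
Number of bigrams = 8 - 2 + 1 = 7
  Position 0: "th"
  Position 1: "ho"
  Position 2: "or"
  Position 3: "ro"
  Position 4: "ou"
  Position 5: "ug"
  Position 6: "gh"
Bigrams = "th", "ho", "or", "ro", "ou", "ug", "gh"


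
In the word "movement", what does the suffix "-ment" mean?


Suffix: -ment
As in: movement -> move + -ment
Meaning = result of action


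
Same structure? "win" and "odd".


Pattern of "win": [0, 1, 2]
Pattern of "odd": [0, 1, 1]
Patterns do not match
Same pattern = No


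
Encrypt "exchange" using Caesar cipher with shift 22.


Word: "exchange"
Shift: 22
Each letter → (letter + shift) mod 26:
  'e' (4) + 22 = 0 → 'a'
  'x' (23) + 22 = 19 → 't'
  'c' (2) + 22 = 24 → 'y'
  'h' (7) + 22 = 3 → 'd'
  'a' (0) + 22 = 22 → 'w'
  'n' (13) + 22 = 9 → 'j'
  'g' (6) + 22 = 2 → 'c'
  'e' (4) + 22 = 0 → 'a'
Result = "atydwjca"


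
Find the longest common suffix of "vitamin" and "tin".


Word 1: "vitamin"
Word 2: "tin"
Comparing from end:
  Pos -1: 'n' == 'n'
  Pos -2: 'i' == 'i'
  Pos -3: 'm' != 't' (stop)
LCS = "in" (length 2)


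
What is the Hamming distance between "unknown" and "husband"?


Comparing character by character (same length = 7):
  Pos 0: 'u' vs 'h' !=
  Pos 1: 'n' vs 'u' !=
  Pos 2: 'k' vs 's' !=
  Pos 3: 'n' vs 'b' !=
  Pos 4: 'o' vs 'a' !=
  Pos 5: 'w' vs 'n' !=
  Pos 6: 'n' vs 'd' !=
Hamming distance = 7


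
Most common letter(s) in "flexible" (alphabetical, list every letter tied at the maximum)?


Word: "flexible"
Letter counts:
  'b': 1
  'e': 2
  'f': 1
  'i': 1
  'l': 2
  'x': 1
Maximum count = 2
Most frequent = 'e', 'l' (2 times each)


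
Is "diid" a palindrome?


Word: "diid"
Reversed: "diid"
Forward == Backward? diid == diid
Palindrome = Yes


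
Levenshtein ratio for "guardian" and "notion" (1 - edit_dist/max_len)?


Word 1: "guardian" (length 8)
Word 2: "notion" (length 6)
One optimal edit sequence:
  1. delete 'g'  (+1)
  2. delete 'u'  (+1)
  3. substitute 'a' -> 'n'  (+1)
  4. substitute 'r' -> 'o'  (+1)
  5. substitute 'd' -> 't'  (+1)
  6. keep 'i'
  7. substitute 'a' -> 'o'  (+1)
  8. keep 'n'
Edit distance = 6
Max length = max(8, 6) = 8
Similarity = 1 - 6/8
= 0.2500


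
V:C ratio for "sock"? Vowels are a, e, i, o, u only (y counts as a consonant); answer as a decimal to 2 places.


Word: "sock"
Vowels (a,e,i,o,u): 1
Consonants: 3
Ratio = 1/3
= 0.33


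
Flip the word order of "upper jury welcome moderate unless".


Original: "upper jury welcome moderate unless"
Words (1..n): upper | jury | welcome | moderate | unless
Reversed (n..1): unless | moderate | welcome | jury | upper
Result = "unless moderate welcome jury upper"


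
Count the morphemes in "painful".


Word: "painful"
Morphemes: pain | -ful
Each morpheme carries meaning
= 2 morphemes


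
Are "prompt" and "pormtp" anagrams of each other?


Word 1: "prompt" → sorted: mopprt
Word 2: "pormtp" → sorted: mopprt
Same letters? mopprt == mopprt
Anagram = Yes


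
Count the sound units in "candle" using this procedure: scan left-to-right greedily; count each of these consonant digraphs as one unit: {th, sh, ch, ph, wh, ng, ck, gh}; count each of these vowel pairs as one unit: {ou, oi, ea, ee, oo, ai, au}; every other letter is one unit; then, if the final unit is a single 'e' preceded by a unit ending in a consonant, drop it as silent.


Word: "candle" (6 letters)
Left-to-right scan:
  1. 'c' (letter)
  2. 'a' (letter)
  3. 'n' (letter)
  4. 'd' (letter)
  5. 'l' (letter)
  6. 'e' (letter)
Units from scan: 6
Final unit is 'e' after a consonant -> drop as silent (-1)
Sound units = 5 units


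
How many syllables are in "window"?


Word: "window"
Syllable breakdown: win / dow
Counting: 2 parts
= 2 syllables


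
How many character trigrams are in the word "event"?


Word: "event" (length 5)
Number of 3-grams = length - 3 + 1 = 5 - 3 + 1
= 3


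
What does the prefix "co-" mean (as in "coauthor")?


Prefix: co-
As in: coauthor -> co- + author
Meaning = together


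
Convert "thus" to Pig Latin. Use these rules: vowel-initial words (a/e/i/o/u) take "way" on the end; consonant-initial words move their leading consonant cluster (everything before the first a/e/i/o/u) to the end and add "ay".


Word: "thus"
Starts with consonant(s) → move to end, add 'ay'
Consonant cluster: "th"
Pig Latin = "usthay"


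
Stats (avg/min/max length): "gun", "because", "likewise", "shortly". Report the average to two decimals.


Lengths: "gun"=3, "because"=7, "likewise"=8, "shortly"=7
Sum = 25, Count = 4
Average = 25/4 = 6.25
= avg=6.25, min=3, max=8


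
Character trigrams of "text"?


Word: "text" (length 4)
Number of trigrams = 4 - 3 + 1 = 2
  Position 0: "tex"
  Position 1: "ext"
Trigrams = "tex", "ext"


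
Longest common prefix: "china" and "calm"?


Word 1: "china"
Word 2: "calm"
Comparing from start:
  Pos 0: 'c' == 'c'
  Pos 1: 'h' != 'a' (stop)
LCP = "c" (length 1)


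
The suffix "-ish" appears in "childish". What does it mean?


Suffix: -ish
Example: childish (child + -ish)
Meaning = somewhat / having the qualities of


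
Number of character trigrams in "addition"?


Word: "addition" (length 8)
Number of 3-grams = length - 3 + 1 = 8 - 3 + 1
= 6


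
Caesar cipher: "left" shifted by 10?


Word: "left"
Shift: 10
Each letter → (letter + shift) mod 26:
  'l' (11) + 10 = 21 → 'v'
  'e' (4) + 10 = 14 → 'o'
  'f' (5) + 10 = 15 → 'p'
  't' (19) + 10 = 3 → 'd'
Result = "vopd"


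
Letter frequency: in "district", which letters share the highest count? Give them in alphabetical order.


Word: "district"
Letter counts:
  'c': 1
  'd': 1
  'i': 2
  'r': 1
  's': 1
  't': 2
Maximum count = 2
Most frequent = 'i', 't' (2 times each)


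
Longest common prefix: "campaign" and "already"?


Word 1: "campaign"
Word 2: "already"
Comparing from start:
  Pos 0: 'c' != 'a' (stop)
LCP = "" (length 0)


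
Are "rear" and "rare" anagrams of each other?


Word 1: "rear" → sorted: aerr
Word 2: "rare" → sorted: aerr
Same letters? aerr == aerr
Anagram = Yes


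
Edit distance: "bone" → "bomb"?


Word 1: "bone" (length 4)
Word 2: "bomb" (length 4)
One optimal edit sequence (insert/delete/substitute each cost 1):
  1. keep 'b'
  2. keep 'o'
  3. substitute 'n' -> 'm'  (+1)
  4. substitute 'e' -> 'b'  (+1)
Total edit operations: 2
Edit distance = 2


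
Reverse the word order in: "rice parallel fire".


Original: "rice parallel fire"
Words (1..n): rice | parallel | fire
Reversed (n..1): fire | parallel | rice
Result = "fire parallel rice"


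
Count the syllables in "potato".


Word: "potato"
Syllable breakdown: po | ta | to
Counting: 3 parts
= 3 syllables


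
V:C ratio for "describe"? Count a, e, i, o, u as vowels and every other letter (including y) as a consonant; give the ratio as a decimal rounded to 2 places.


Word: "describe"
Vowels (a,e,i,o,u): 3
Consonants: 5
Ratio = 3/5
= 0.60


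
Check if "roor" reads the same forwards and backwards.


Word: "roor"
Reversed: "roor"
Forward == Backward? roor == roor
Palindrome = Yes


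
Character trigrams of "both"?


Word: "both" (length 4)
Number of trigrams = 4 - 3 + 1 = 2
  Position 0: "bot"
  Position 1: "oth"
Trigrams = "bot", "oth"


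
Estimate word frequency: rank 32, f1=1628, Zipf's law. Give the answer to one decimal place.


Zipf's law: f(r) = f(1) / r
f(1) = 1628
f(32) = 1628 / 32
= 50.9 occurrences


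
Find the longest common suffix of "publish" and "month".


Word 1: "publish"
Word 2: "month"
Comparing from end:
  Pos -1: 'h' == 'h'
  Pos -2: 's' != 't' (stop)
LCS = "h" (length 1)


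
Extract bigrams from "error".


Word: "error" (length 5)
Number of bigrams = 5 - 2 + 1 = 4
  Position 0: "er"
  Position 1: "rr"
  Position 2: "ro"
  Position 3: "or"
Bigrams = "er", "rr", "ro", "or"


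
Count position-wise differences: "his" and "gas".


Comparing character by character (same length = 3):
  Pos 0: 'h' vs 'g' !=
  Pos 1: 'i' vs 'a' !=
  Pos 2: 's' vs 's' =
Hamming distance = 2


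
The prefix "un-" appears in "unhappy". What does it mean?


Prefix: un-
As in: unhappy -> un- + happy
Meaning = not / reverse


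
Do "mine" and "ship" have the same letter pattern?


Pattern of "mine": [0, 1, 2, 3]
Pattern of "ship": [0, 1, 2, 3]
Patterns match
Same pattern = Yes


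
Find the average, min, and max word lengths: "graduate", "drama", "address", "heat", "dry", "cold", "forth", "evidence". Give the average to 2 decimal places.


Lengths: "graduate"=8, "drama"=5, "address"=7, "heat"=4, "dry"=3, "cold"=4, "forth"=5, "evidence"=8
Sum = 44, Count = 8
Average = 44/8 = 5.50
= avg=5.50, min=3, max=8


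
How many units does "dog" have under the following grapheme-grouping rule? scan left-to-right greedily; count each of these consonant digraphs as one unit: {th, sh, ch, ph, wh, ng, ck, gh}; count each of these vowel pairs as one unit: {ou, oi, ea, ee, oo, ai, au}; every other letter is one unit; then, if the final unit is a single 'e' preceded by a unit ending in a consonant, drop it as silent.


Word: "dog" (3 letters)
Left-to-right scan:
  1. 'd' (letter)
  2. 'o' (letter)
  3. 'g' (letter)
Units from scan: 3
Sound units = 3 units


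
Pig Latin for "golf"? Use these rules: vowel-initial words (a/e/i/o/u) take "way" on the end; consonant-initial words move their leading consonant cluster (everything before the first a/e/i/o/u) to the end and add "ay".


Word: "golf"
Starts with consonant(s) → move to end, add 'ay'
Consonant cluster: "g"
Pig Latin = "olfgay"


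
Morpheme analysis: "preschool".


Word: "preschool"
Morphemes: pre- + school
Each morpheme carries meaning
= 2 morphemes


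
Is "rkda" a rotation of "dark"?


Word: "dark", Candidate: "rkda"
Method: check if candidate is substring of word+word
"darkdark" contains "rkda"? Yes
Is rotation = Yes


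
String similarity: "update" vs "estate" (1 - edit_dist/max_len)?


Word 1: "update" (length 6)
Word 2: "estate" (length 6)
One optimal edit sequence:
  1. substitute 'u' -> 'e'  (+1)
  2. substitute 'p' -> 's'  (+1)
  3. substitute 'd' -> 't'  (+1)
  4. keep 'a'
  5. keep 't'
  6. keep 'e'
Edit distance = 3
Max length = max(6, 6) = 6
Similarity = 1 - 3/6
= 0.5000


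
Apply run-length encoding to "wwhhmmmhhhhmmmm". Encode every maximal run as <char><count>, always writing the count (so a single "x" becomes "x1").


String: "wwhhmmmhhhhmmmm"
Scanning for consecutive runs:
  'w' x 2
  'h' x 2
  'm' x 3
  'h' x 4
  'm' x 4
RLE = "w2h2m3h4m4"


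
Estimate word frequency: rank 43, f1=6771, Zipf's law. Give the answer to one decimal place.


Zipf's law: f(r) = f(1) / r
f(1) = 6771
f(43) = 6771 / 43
= 157.5 occurrences


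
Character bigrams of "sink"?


Word: "sink" (length 4)
Number of bigrams = 4 - 2 + 1 = 3
  Position 0: "si"
  Position 1: "in"
  Position 2: "nk"
Bigrams = "si", "in", "nk"


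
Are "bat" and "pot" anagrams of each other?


Word 1: "bat" → sorted: abt
Word 2: "pot" → sorted: opt
Same letters? abt != opt
Anagram = No


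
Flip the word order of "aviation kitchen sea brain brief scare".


Original: "aviation kitchen sea brain brief scare"
Words (1..n): aviation | kitchen | sea | brain | brief | scare
Reversed (n..1): scare | brief | brain | sea | kitchen | aviation
Result = "scare brief brain sea kitchen aviation"


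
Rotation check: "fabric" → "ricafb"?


Word: "fabric", Candidate: "ricafb"
Method: check if candidate is substring of word+word
"fabricfabric" contains "ricafb"? No
Is rotation = No


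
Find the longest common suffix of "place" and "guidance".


Word 1: "place"
Word 2: "guidance"
Comparing from end:
  Pos -1: 'e' == 'e'
  Pos -2: 'c' == 'c'
  Pos -3: 'a' != 'n' (stop)
LCS = "ce" (length 2)


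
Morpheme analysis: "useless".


Word: "useless"
Morphemes: use + -less
Each morpheme carries meaning
= 2 morphemes


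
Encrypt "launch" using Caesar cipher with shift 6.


Word: "launch"
Shift: 6
Each letter → (letter + shift) mod 26:
  'l' (11) + 6 = 17 → 'r'
  'a' (0) + 6 = 6 → 'g'
  'u' (20) + 6 = 0 → 'a'
  'n' (13) + 6 = 19 → 't'
  'c' (2) + 6 = 8 → 'i'
  'h' (7) + 6 = 13 → 'n'
Result = "rgatin"


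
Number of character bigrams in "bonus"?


Word: "bonus" (length 5)
Number of 2-grams = length - 2 + 1 = 5 - 2 + 1
= 4


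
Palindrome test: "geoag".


Word: "geoag"
Reversed: "gaoeg"
Forward == Backward? geoag != gaoeg
Palindrome = No


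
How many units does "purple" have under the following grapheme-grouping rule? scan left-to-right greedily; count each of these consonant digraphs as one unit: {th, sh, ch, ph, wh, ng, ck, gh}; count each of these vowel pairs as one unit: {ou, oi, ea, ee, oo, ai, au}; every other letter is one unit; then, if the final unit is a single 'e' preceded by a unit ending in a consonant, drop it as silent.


Word: "purple" (6 letters)
Left-to-right scan:
  (1) 'p' (letter)
  (2) 'u' (letter)
  (3) 'r' (letter)
  (4) 'p' (letter)
  (5) 'l' (letter)
  (6) 'e' (letter)
Units from scan: 6
Final unit is 'e' after a consonant -> drop as silent (-1)
Sound units = 5 units


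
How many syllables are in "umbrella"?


Word: "umbrella"
Syllable breakdown: um | brel | la
Counting: 3 parts
= 3 syllables


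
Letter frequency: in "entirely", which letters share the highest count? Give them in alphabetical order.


Word: "entirely"
Letter counts:
  'e': 2
  'i': 1
  'l': 1
  'n': 1
  'r': 1
  't': 1
  'y': 1
Maximum count = 2
Most frequent = 'e' (2 times each)


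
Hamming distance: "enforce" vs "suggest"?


Comparing character by character (same length = 7):
  Pos 0: 'e' vs 's' !=
  Pos 1: 'n' vs 'u' !=
  Pos 2: 'f' vs 'g' !=
  Pos 3: 'o' vs 'g' !=
  Pos 4: 'r' vs 'e' !=
  Pos 5: 'c' vs 's' !=
  Pos 6: 'e' vs 't' !=
Hamming distance = 7


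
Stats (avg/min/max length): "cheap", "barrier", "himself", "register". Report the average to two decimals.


Lengths: "cheap"=5, "barrier"=7, "himself"=7, "register"=8
Sum = 27, Count = 4
Average = 27/4 = 6.75
= avg=6.75, min=5, max=8


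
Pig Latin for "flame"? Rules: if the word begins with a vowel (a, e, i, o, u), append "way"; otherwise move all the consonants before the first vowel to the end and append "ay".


Word: "flame"
Starts with consonant(s) → move to end, add 'ay'
Consonant cluster: "fl"
Pig Latin = "ameflay"


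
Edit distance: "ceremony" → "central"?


Word 1: "ceremony" (length 8)
Word 2: "central" (length 7)
One optimal edit sequence (insert/delete/substitute each cost 1):
  1. keep 'c'
  2. keep 'e'
  3. delete 'r'  (+1)
  4. substitute 'e' -> 'n'  (+1)
  5. substitute 'm' -> 't'  (+1)
  6. substitute 'o' -> 'r'  (+1)
  7. substitute 'n' -> 'a'  (+1)
  8. substitute 'y' -> 'l'  (+1)
Total edit operations: 6
Edit distance = 6


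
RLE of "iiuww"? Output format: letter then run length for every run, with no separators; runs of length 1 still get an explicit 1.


String: "iiuww"
Scanning for consecutive runs:
  'i' x 2
  'u' x 1
  'w' x 2
RLE = "i2u1w2"


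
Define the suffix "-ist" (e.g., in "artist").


Suffix: -ist
Example: artist = art + -ist
Meaning = one who practices


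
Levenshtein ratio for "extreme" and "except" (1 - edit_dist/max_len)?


Word 1: "extreme" (length 7)
Word 2: "except" (length 6)
One optimal edit sequence:
  1. keep 'e'
  2. keep 'x'
  3. delete 't'  (+1)
  4. substitute 'r' -> 'c'  (+1)
  5. keep 'e'
  6. substitute 'm' -> 'p'  (+1)
  7. substitute 'e' -> 't'  (+1)
Edit distance = 4
Max length = max(7, 6) = 7
Similarity = 1 - 4/7
= 0.4286


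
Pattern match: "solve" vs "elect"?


Pattern of "solve": [0, 1, 2, 3, 4]
Pattern of "elect": [0, 1, 0, 2, 3]
Patterns do not match
Same pattern = No


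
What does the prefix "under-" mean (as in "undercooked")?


Prefix: under-
As in: undercooked -> under- + cooked
Meaning = insufficient


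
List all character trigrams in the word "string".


Word: "string" (length 6)
Number of trigrams = 6 - 3 + 1 = 4
  Position 0: "str"
  Position 1: "tri"
  Position 2: "rin"
  Position 3: "ing"
Trigrams = "str", "tri", "rin", "ing"


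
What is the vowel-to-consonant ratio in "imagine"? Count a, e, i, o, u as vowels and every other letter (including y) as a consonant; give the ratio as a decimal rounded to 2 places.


Word: "imagine"
Vowels (a,e,i,o,u): 4
Consonants: 3
Ratio = 4/3
= 1.33


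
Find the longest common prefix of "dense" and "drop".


Word 1: "dense"
Word 2: "drop"
Comparing from start:
  Pos 0: 'd' == 'd'
  Pos 1: 'e' != 'r' (stop)
LCP = "d" (length 1)


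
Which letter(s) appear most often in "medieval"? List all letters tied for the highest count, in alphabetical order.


Word: "medieval"
Letter counts:
  'a': 1
  'd': 1
  'e': 2
  'i': 1
  'l': 1
  'm': 1
  'v': 1
Maximum count = 2
Most frequent = 'e' (2 times each)


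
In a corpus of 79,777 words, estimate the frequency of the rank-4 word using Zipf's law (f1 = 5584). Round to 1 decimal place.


Zipf's law: f(r) = f(1) / r
f(1) = 5584
f(4) = 5584 / 4
= 1396.0 occurrences


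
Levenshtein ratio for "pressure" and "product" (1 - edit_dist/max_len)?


Word 1: "pressure" (length 8)
Word 2: "product" (length 7)
One optimal edit sequence:
  1. keep 'p'
  2. keep 'r'
  3. delete 'e'  (+1)
  4. substitute 's' -> 'o'  (+1)
  5. substitute 's' -> 'd'  (+1)
  6. keep 'u'
  7. substitute 'r' -> 'c'  (+1)
  8. substitute 'e' -> 't'  (+1)
Edit distance = 5
Max length = max(8, 7) = 8
Similarity = 1 - 5/8
= 0.3750


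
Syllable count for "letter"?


Word: "letter"
Syllable breakdown: let · ter
Counting: 2 parts
= 2 syllables


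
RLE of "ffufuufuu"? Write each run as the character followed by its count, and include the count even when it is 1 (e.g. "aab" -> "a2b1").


String: "ffufuufuu"
Scanning for consecutive runs:
  'f' x 2
  'u' x 1
  'f' x 1
  'u' x 2
  'f' x 1
  'u' x 2
RLE = "f2u1f1u2f1u2"


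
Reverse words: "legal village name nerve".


Original: "legal village name nerve"
Words (1..n): legal | village | name | nerve
Reversed (n..1): nerve | name | village | legal
Result = "nerve name village legal"


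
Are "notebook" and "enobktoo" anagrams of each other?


Word 1: "notebook" → sorted: beknooot
Word 2: "enobktoo" → sorted: beknooot
Same letters? beknooot == beknooot
Anagram = Yes


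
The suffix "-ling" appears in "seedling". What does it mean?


Suffix: -ling
As in: seedling -> seed + -ling
Meaning = small / young


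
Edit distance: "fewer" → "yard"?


Word 1: "fewer" (length 5)
Word 2: "yard" (length 4)
One optimal edit sequence (insert/delete/substitute each cost 1):
  1. delete 'f'  (+1)
  2. substitute 'e' -> 'y'  (+1)
  3. substitute 'w' -> 'a'  (+1)
  4. substitute 'e' -> 'r'  (+1)
  5. substitute 'r' -> 'd'  (+1)
Total edit operations: 5
Edit distance = 5


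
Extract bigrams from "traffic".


Word: "traffic" (length 7)
Number of bigrams = 7 - 2 + 1 = 6
  Position 0: "tr"
  Position 1: "ra"
  Position 2: "af"
  Position 3: "ff"
  Position 4: "fi"
  Position 5: "ic"
Bigrams = "tr", "ra", "af", "ff", "fi", "ic"


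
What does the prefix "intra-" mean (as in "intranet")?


Prefix: intra-
Example: intranet = intra- + net
Meaning = within


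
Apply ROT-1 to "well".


Word: "well"
Shift: 1
Each letter → (letter + shift) mod 26:
  'w' (22) + 1 = 23 → 'x'
  'e' (4) + 1 = 5 → 'f'
  'l' (11) + 1 = 12 → 'm'
  'l' (11) + 1 = 12 → 'm'
Result = "xfmm"


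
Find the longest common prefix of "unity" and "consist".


Word 1: "unity"
Word 2: "consist"
Comparing from start:
  Pos 0: 'u' != 'c' (stop)
LCP = "" (length 0)


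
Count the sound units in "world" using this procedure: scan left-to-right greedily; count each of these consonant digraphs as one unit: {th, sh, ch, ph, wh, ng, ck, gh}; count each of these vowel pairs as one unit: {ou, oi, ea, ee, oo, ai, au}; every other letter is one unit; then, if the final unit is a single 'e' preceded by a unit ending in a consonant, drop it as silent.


Word: "world" (5 letters)
Left-to-right scan:
  [1] 'w' (letter)
  [2] 'o' (letter)
  [3] 'r' (letter)
  [4] 'l' (letter)
  [5] 'd' (letter)
Units from scan: 5
Sound units = 5 units


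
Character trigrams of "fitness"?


Word: "fitness" (length 7)
Number of trigrams = 7 - 3 + 1 = 5
  Position 0: "fit"
  Position 1: "itn"
  Position 2: "tne"
  Position 3: "nes"
  Position 4: "ess"
Trigrams = "fit", "itn", "tne", "nes", "ess"


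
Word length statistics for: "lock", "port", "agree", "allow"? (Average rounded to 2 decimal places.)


Lengths: "lock"=4, "port"=4, "agree"=5, "allow"=5
Sum = 18, Count = 4
Average = 18/4 = 4.50
= avg=4.50, min=4, max=5


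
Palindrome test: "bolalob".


Word: "bolalob"
Reversed: "bolalob"
Forward == Backward? bolalob == bolalob
Palindrome = Yes


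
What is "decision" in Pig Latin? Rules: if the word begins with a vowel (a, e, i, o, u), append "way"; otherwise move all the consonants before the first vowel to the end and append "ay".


Word: "decision"
Starts with consonant(s) → move to end, add 'ay'
Consonant cluster: "d"
Pig Latin = "ecisionday"


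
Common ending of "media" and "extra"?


Word 1: "media"
Word 2: "extra"
Comparing from end:
  Pos -1: 'a' == 'a'
  Pos -2: 'i' != 'r' (stop)
LCS = "a" (length 1)


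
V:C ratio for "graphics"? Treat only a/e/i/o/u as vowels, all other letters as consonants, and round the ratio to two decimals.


Word: "graphics"
Vowels (a,e,i,o,u): 2
Consonants: 6
Ratio = 2/6
= 0.33


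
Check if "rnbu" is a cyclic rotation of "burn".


Word: "burn", Candidate: "rnbu"
Method: check if candidate is substring of word+word
"burnburn" contains "rnbu"? Yes
Is rotation = Yes


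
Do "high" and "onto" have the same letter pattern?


Pattern of "high": [0, 1, 2, 0]
Pattern of "onto": [0, 1, 2, 0]
Patterns match
Same pattern = Yes


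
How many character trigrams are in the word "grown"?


Word: "grown" (length 5)
Number of 3-grams = length - 3 + 1 = 5 - 3 + 1
= 3


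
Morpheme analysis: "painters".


Word: "painters"
Morphemes: paint / -er / -s
Each morpheme carries meaning
= 3 morphemes


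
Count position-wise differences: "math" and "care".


Comparing character by character (same length = 4):
  Pos 0: 'm' vs 'c' !=
  Pos 1: 'a' vs 'a' =
  Pos 2: 't' vs 'r' !=
  Pos 3: 'h' vs 'e' !=
Hamming distance = 3


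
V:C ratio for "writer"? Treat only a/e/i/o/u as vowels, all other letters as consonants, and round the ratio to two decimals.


Word: "writer"
Vowels (a,e,i,o,u): 2
Consonants: 4
Ratio = 2/4
= 0.50


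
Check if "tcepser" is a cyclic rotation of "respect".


Word: "respect", Candidate: "tcepser"
Method: check if candidate is substring of word+word
"respectrespect" contains "tcepser"? No
Is rotation = No


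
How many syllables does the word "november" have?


Word: "november"
Syllable breakdown: no · vem · ber
Counting: 3 parts
= 3 syllables


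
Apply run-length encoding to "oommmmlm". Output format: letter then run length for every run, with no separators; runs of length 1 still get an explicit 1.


String: "oommmmlm"
Scanning for consecutive runs:
  'o' x 2
  'm' x 4
  'l' x 1
  'm' x 1
RLE = "o2m4l1m1"


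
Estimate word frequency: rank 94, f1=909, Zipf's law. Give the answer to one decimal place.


Zipf's law: f(r) = f(1) / r
f(1) = 909
f(94) = 909 / 94
= 9.7 occurrences


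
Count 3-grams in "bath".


Word: "bath" (length 4)
Number of 3-grams = length - 3 + 1 = 4 - 3 + 1
= 2


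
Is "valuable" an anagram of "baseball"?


Word 1: "baseball" → sorted: aabbells
Word 2: "valuable" → sorted: aabelluv
Same letters? aabbells != aabelluv
Anagram = No


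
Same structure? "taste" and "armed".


Pattern of "taste": [0, 1, 2, 0, 3]
Pattern of "armed": [0, 1, 2, 3, 4]
Patterns do not match
Same pattern = No


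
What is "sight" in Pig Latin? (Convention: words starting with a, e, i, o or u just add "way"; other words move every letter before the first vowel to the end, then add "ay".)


Word: "sight"
Starts with consonant(s) → move to end, add 'ay'
Consonant cluster: "s"
Pig Latin = "ightsay"


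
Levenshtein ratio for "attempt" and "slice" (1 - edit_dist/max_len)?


Word 1: "attempt" (length 7)
Word 2: "slice" (length 5)
One optimal edit sequence:
  1. delete 'a'  (+1)
  2. delete 't'  (+1)
  3. substitute 't' -> 's'  (+1)
  4. substitute 'e' -> 'l'  (+1)
  5. substitute 'm' -> 'i'  (+1)
  6. substitute 'p' -> 'c'  (+1)
  7. substitute 't' -> 'e'  (+1)
Edit distance = 7
Max length = max(7, 5) = 7
Similarity = 1 - 7/7
= 0.0000


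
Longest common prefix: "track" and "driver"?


Word 1: "track"
Word 2: "driver"
Comparing from start:
  Pos 0: 't' != 'd' (stop)
LCP = "" (length 0)


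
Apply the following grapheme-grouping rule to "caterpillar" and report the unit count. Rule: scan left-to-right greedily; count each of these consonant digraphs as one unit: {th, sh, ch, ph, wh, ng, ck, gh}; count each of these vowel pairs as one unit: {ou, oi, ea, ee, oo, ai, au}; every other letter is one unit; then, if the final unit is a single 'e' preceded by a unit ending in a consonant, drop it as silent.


Word: "caterpillar" (11 letters)
Left-to-right scan:
  [1] 'c' (letter)
  [2] 'a' (letter)
  [3] 't' (letter)
  [4] 'e' (letter)
  [5] 'r' (letter)
  [6] 'p' (letter)
  [7] 'i' (letter)
  [8] 'l' (letter)
  [9] 'l' (letter)
  [10] 'a' (letter)
  [11] 'r' (letter)
Units from scan: 11
Sound units = 11 units


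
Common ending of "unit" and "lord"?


Word 1: "unit"
Word 2: "lord"
Comparing from end:
  Pos -1: 't' != 'd' (stop)
LCS = "" (length 0)


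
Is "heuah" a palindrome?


Word: "heuah"
Reversed: "haueh"
Forward == Backward? heuah != haueh
Palindrome = No


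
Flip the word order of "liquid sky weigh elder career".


Original: "liquid sky weigh elder career"
Words (1..n): liquid | sky | weigh | elder | career
Reversed (n..1): career | elder | weigh | sky | liquid
Result = "career elder weigh sky liquid"


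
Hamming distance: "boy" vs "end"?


Comparing character by character (same length = 3):
  Pos 0: 'b' vs 'e' !=
  Pos 1: 'o' vs 'n' !=
  Pos 2: 'y' vs 'd' !=
Hamming distance = 3


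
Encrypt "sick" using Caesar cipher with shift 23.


Word: "sick"
Shift: 23
Each letter → (letter + shift) mod 26:
  's' (18) + 23 = 15 → 'p'
  'i' (8) + 23 = 5 → 'f'
  'c' (2) + 23 = 25 → 'z'
  'k' (10) + 23 = 7 → 'h'
Result = "pfzh"


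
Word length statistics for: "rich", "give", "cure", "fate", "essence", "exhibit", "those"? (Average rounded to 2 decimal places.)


Lengths: "rich"=4, "give"=4, "cure"=4, "fate"=4, "essence"=7, "exhibit"=7, "those"=5
Sum = 35, Count = 7
Average = 35/7 = 5.00
= avg=5.00, min=4, max=7


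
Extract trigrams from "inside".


Word: "inside" (length 6)
Number of trigrams = 6 - 3 + 1 = 4
  Position 0: "ins"
  Position 1: "nsi"
  Position 2: "sid"
  Position 3: "ide"
Trigrams = "ins", "nsi", "sid", "ide"


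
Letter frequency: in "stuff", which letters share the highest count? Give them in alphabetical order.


Word: "stuff"
Letter counts:
  'f': 2
  's': 1
  't': 1
  'u': 1
Maximum count = 2
Most frequent = 'f' (2 times each)


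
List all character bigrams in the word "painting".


Word: "painting" (length 8)
Number of bigrams = 8 - 2 + 1 = 7
  Position 0: "pa"
  Position 1: "ai"
  Position 2: "in"
  Position 3: "nt"
  Position 4: "ti"
  Position 5: "in"
  Position 6: "ng"
Bigrams = "pa", "ai", "in", "nt", "ti", "in", "ng"


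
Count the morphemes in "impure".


Word: "impure"
Morphemes: im- + pure
Each morpheme carries meaning
= 2 morphemes


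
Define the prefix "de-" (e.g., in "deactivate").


Prefix: de-
Example: deactivate (de- + activate)
Meaning = remove / reverse


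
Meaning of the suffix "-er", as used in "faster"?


Suffix: -er
Example: faster (fast + -er)
Meaning = one who / more


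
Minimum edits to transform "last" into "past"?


Word 1: "last" (length 4)
Word 2: "past" (length 4)
One optimal edit sequence (insert/delete/substitute each cost 1):
  1. substitute 'l' -> 'p'  (+1)
  2. keep 'a'
  3. keep 's'
  4. keep 't'
Total edit operations: 1
Edit distance = 1


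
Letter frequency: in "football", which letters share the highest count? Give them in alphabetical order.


Word: "football"
Letter counts:
  'a': 1
  'b': 1
  'f': 1
  'l': 2
  'o': 2
  't': 1
Maximum count = 2
Most frequent = 'l', 'o' (2 times each)
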